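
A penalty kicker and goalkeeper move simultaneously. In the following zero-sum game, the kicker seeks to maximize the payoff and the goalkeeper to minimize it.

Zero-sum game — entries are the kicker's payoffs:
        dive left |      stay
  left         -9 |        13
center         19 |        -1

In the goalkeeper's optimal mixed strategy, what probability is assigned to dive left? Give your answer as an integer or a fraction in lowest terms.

1/3

Row minima are -9 and -1, so the kicker's maximin is -1; column maxima are 19 and 13, so the goalkeeper's minimax is 13. These differ, so the equilibrium is in mixed strategies.
Let the goalkeeper play dive left with probability q. The kicker is indifferent when −9q + 13(1−q) = 19q − (1−q), giving q = 1/3.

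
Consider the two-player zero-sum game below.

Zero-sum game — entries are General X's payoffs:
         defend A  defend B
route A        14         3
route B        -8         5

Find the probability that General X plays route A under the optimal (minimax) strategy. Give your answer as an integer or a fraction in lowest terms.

13/24

Row minima are 3 and -8, so General X's maximin is 3; column maxima are 14 and 5, so General Y's minimax is 5. These differ, so the equilibrium is in mixed strategies.
Let General X play route A with probability p. General Y is indifferent when 14p − 8(1−p) = 3p + 5(1−p), giving p = 13/24.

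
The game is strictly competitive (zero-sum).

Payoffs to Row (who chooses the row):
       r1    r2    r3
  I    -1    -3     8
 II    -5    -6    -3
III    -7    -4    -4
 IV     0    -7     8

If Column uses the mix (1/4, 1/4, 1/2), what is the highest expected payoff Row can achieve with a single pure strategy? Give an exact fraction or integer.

I: (-1)·(1/4) + (-3)·(1/4) + (8)·(1/2) = 3.
II: (-5)·(1/4) + (-6)·(1/4) + (-3)·(1/2) = -17/4.
III: (-7)·(1/4) + (-4)·(1/4) + (-4)·(1/2) = -19/4.
IV: (0)·(1/4) + (-7)·(1/4) + (8)·(1/2) = 9/4.
The best pure response is I with expected payoff 3.

3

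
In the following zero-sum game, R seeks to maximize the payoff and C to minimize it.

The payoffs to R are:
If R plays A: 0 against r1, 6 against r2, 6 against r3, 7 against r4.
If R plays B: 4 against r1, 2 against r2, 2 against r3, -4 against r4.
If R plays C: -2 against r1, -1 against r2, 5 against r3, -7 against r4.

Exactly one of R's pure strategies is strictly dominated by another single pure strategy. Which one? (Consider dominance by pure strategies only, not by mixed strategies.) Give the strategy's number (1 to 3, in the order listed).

3

Compare C with A: 0 > -2, 6 > -1, 6 > 5, 7 > -7.
So A strictly dominates C for R; C is strictly dominated.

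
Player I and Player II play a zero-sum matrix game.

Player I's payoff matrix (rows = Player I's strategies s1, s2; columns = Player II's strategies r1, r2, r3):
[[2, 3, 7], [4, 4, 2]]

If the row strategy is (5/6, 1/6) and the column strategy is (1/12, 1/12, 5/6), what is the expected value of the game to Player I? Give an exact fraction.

Against (1/12, 1/12, 5/6), each row's expected payoff is s1: 25/4; s2: 7/3.
Taking the (5/6, 1/6)-weighted average: (5/6)·(25/4) + (1/6)·(7/3) = 403/72.

403/72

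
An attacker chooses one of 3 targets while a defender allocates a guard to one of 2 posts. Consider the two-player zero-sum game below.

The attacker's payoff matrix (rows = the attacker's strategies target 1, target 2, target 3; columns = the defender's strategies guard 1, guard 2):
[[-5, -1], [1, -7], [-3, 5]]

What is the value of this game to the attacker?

-1

Row target 1 is strictly dominated by row target 3, so the attacker never plays it.
The remaining 2×2 game on (target 2, target 3) × (guard 1, guard 2) has no saddle point. Let the attacker play target 2 with probability p; indifference gives p − 3(1−p) = −7p + 5(1−p), so p = 1/2.
Similarly the defender's optimal q on guard 1 is 3/4, and the value is 1·(3/4) + (-7)·(1/4) = -1.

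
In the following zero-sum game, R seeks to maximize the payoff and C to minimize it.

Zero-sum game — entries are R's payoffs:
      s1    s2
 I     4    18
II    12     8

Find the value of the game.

92/9

Row minima are 4 and 8, so R's maximin is 8; column maxima are 12 and 18, so C's minimax is 12. These differ, so the equilibrium is in mixed strategies.
Let R play I with probability p. C is indifferent when 4p + 12(1−p) = 18p + 8(1−p), giving p = 2/9.
Let C play s1 with probability q. R is indifferent when 4q + 18(1−q) = 12q + 8(1−q), giving q = 5/9.
The value is 4·(5/9) + (18)·(4/9) = 92/9.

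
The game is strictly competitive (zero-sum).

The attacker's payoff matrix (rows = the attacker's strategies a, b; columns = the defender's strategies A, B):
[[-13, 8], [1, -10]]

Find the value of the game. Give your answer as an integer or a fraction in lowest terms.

Row minima are -13 and -10, so the attacker's maximin is -10; column maxima are 1 and 8, so the defender's minimax is 1. These differ, so the equilibrium is in mixed strategies.
Let the attacker play a with probability p. The defender is indifferent when −13p + (1−p) = 8p − 10(1−p), giving p = 11/32.
Let the defender play A with probability q. The attacker is indifferent when −13q + 8(1−q) = q − 10(1−q), giving q = 9/16.
The value is -13·(9/16) + (8)·(7/16) = -61/16.

-61/16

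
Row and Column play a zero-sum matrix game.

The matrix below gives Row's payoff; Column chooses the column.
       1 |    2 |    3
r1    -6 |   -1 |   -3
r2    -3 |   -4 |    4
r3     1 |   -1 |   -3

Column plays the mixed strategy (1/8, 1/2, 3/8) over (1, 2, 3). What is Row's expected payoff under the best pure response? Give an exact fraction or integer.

r1: (-6)·(1/8) + (-1)·(1/2) + (-3)·(3/8) = -19/8.
r2: (-3)·(1/8) + (-4)·(1/2) + (4)·(3/8) = -7/8.
r3: (1)·(1/8) + (-1)·(1/2) + (-3)·(3/8) = -3/2.
The best pure response is r2 with expected payoff -7/8.

-7/8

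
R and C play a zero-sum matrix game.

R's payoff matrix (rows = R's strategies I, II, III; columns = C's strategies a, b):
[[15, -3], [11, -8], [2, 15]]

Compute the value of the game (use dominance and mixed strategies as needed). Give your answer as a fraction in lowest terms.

Row II is strictly dominated by row I, so R never plays it.
The remaining 2×2 game on (I, III) × (a, b) has no saddle point. Let R play I with probability p; indifference gives 15p + 2(1−p) = −3p + 15(1−p), so p = 13/31.
Similarly C's optimal q on a is 18/31, and the value is 15·(18/31) + (-3)·(13/31) = 231/31.

231/31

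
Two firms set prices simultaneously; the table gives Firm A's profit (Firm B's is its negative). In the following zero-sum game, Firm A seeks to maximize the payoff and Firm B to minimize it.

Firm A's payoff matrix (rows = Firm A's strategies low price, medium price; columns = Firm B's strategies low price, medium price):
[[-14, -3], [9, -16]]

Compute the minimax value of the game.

Row minima are -14 and -16, so Firm A's maximin is -14; column maxima are 9 and -3, so Firm B's minimax is -3. These differ, so the equilibrium is in mixed strategies.
Let Firm A play low price with probability p. Firm B is indifferent when −14p + 9(1−p) = −3p − 16(1−p), giving p = 25/36.
Let Firm B play low price with probability q. Firm A is indifferent when −14q − 3(1−q) = 9q − 16(1−q), giving q = 13/36.
The value is -14·(13/36) + (-3)·(23/36) = -251/36.

-251/36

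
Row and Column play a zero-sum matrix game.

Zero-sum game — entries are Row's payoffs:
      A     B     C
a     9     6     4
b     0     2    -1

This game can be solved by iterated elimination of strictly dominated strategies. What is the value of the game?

Column A is strictly dominated by C for Column (4<9, -1<0); eliminate A.
Row b is strictly dominated by row a (6>2, 4>-1); eliminate b.
Column B is strictly dominated by C for Column (4<6); eliminate B.
Only (a, C) remains, with payoff 4.

4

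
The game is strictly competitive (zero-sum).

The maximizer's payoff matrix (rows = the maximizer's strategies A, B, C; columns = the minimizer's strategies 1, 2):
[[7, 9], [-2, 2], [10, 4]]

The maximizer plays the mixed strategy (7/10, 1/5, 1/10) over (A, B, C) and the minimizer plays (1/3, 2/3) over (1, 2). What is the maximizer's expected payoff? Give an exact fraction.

197/30

Against (1/3, 2/3), each row's expected payoff is A: 25/3; B: 2/3; C: 6.
Taking the (7/10, 1/5, 1/10)-weighted average: (7/10)·(25/3) + (1/5)·(2/3) + (1/10)·(6) = 197/30.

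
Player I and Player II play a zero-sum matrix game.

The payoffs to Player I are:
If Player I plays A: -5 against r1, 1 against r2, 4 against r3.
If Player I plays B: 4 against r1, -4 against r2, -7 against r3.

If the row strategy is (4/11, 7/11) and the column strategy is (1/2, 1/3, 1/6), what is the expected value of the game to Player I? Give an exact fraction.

Against (1/2, 1/3, 1/6), each row's expected payoff is A: -3/2; B: -1/2.
Taking the (4/11, 7/11)-weighted average: (4/11)·(-3/2) + (7/11)·(-1/2) = -19/22.

-19/22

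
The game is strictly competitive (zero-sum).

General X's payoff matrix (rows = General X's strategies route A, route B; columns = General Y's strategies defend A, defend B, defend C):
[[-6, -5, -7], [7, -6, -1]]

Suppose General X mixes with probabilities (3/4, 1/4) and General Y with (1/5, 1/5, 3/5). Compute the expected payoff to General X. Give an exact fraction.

Against (1/5, 1/5, 3/5), each row's expected payoff is route A: -32/5; route B: -2/5.
Taking the (3/4, 1/4)-weighted average: (3/4)·(-32/5) + (1/4)·(-2/5) = -49/10.

-49/10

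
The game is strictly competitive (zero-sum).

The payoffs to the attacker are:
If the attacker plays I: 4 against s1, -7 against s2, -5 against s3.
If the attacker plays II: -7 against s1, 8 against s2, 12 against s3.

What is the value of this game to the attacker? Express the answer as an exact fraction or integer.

Column s3 is strictly dominated by s2 for the defender (it gives the attacker more in every row).
The remaining 2×2 game on (I, II) × (s1, s2) has no saddle point. Let the attacker play I with probability p; indifference gives 4p − 7(1−p) = −7p + 8(1−p), so p = 15/26.
Similarly the defender's optimal q on s1 is 15/26, and the value is 4·(15/26) + (-7)·(11/26) = -17/26.

-17/26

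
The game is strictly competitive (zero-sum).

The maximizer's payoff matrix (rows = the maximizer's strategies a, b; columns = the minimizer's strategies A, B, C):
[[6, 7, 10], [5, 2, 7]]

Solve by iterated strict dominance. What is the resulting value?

Column C is strictly dominated by A for the minimizer (6<10, 5<7); eliminate C.
Row b is strictly dominated by row a (6>5, 7>2); eliminate b.
Column B is strictly dominated by A for the minimizer (6<7); eliminate B.
Only (a, A) remains, with payoff 6.

6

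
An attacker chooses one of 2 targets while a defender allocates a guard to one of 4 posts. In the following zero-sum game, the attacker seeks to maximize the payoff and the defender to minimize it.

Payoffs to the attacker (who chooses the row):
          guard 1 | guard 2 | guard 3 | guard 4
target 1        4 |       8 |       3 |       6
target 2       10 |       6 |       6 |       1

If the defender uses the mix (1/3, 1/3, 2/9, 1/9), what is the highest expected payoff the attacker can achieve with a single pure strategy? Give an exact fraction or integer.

61/9

target 1: (4)·(1/3) + (8)·(1/3) + (3)·(2/9) + (6)·(1/9) = 16/3.
target 2: (10)·(1/3) + (6)·(1/3) + (6)·(2/9) + (1)·(1/9) = 61/9.
The best pure response is target 2 with expected payoff 61/9.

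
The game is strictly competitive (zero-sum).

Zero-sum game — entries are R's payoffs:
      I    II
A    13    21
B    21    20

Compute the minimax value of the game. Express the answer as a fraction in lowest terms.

181/9

Row minima are 13 and 20, so R's maximin is 20; column maxima are 21 and 21, so C's minimax is 21. These differ, so the equilibrium is in mixed strategies.
Let R play A with probability p. C is indifferent when 13p + 21(1−p) = 21p + 20(1−p), giving p = 1/9.
Let C play I with probability q. R is indifferent when 13q + 21(1−q) = 21q + 20(1−q), giving q = 1/9.
The value is 13·(1/9) + (21)·(8/9) = 181/9.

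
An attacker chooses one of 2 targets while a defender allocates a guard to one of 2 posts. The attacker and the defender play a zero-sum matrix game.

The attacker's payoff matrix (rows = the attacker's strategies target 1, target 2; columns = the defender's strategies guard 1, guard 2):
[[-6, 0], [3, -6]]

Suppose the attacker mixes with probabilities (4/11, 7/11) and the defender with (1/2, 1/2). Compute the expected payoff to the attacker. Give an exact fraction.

Against (1/2, 1/2), each row's expected payoff is target 1: -3; target 2: -3/2.
Taking the (4/11, 7/11)-weighted average: (4/11)·(-3) + (7/11)·(-3/2) = -45/22.

-45/22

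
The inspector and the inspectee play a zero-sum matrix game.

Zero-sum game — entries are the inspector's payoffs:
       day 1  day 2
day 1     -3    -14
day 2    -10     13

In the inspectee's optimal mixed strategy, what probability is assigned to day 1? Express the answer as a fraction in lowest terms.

27/34

Row minima are -14 and -10, so the inspector's maximin is -10; column maxima are -3 and 13, so the inspectee's minimax is -3. These differ, so the equilibrium is in mixed strategies.
Let the inspectee play day 1 with probability q. The inspector is indifferent when −3q − 14(1−q) = −10q + 13(1−q), giving q = 27/34.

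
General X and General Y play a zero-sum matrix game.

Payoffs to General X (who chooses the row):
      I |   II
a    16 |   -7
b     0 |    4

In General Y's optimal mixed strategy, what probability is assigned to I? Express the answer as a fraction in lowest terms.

Row minima are -7 and 0, so General X's maximin is 0; column maxima are 16 and 4, so General Y's minimax is 4. These differ, so the equilibrium is in mixed strategies.
Let General Y play I with probability q. General X is indifferent when 16q − 7(1−q) = 4(1−q), giving q = 11/27.

11/27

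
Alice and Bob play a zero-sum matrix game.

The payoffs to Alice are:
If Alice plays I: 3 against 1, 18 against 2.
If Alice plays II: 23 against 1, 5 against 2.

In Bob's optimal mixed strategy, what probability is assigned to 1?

Row minima are 3 and 5, so Alice's maximin is 5; column maxima are 23 and 18, so Bob's minimax is 18. These differ, so the equilibrium is in mixed strategies.
Let Bob play 1 with probability q. Alice is indifferent when 3q + 18(1−q) = 23q + 5(1−q), giving q = 13/33.

13/33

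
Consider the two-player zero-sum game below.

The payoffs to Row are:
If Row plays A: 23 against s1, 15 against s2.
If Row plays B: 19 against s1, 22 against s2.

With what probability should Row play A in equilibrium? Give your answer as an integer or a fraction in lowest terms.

3/11

Row minima are 15 and 19, so Row's maximin is 19; column maxima are 23 and 22, so Column's minimax is 22. These differ, so the equilibrium is in mixed strategies.
Let Row play A with probability p. Column is indifferent when 23p + 19(1−p) = 15p + 22(1−p), giving p = 3/11.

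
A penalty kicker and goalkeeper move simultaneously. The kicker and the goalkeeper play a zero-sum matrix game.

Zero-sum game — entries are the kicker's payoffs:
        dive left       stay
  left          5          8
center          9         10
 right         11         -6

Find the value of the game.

Row left is strictly dominated by row center, so the kicker never plays it.
The remaining 2×2 game on (center, right) × (dive left, stay) has no saddle point. Let the kicker play center with probability p; indifference gives 9p + 11(1−p) = 10p − 6(1−p), so p = 17/18.
Similarly the goalkeeper's optimal q on dive left is 8/9, and the value is 9·(8/9) + (10)·(1/9) = 82/9.

82/9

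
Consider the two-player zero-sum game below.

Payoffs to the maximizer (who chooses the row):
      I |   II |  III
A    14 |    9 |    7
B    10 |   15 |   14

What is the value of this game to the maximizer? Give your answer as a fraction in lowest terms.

Column II is strictly dominated by III for the minimizer (it gives the maximizer more in every row).
The remaining 2×2 game on (A, B) × (I, III) has no saddle point. Let the maximizer play A with probability p; indifference gives 14p + 10(1−p) = 7p + 14(1−p), so p = 4/11.
Similarly the minimizer's optimal q on I is 7/11, and the value is 14·(7/11) + (7)·(4/11) = 126/11.

126/11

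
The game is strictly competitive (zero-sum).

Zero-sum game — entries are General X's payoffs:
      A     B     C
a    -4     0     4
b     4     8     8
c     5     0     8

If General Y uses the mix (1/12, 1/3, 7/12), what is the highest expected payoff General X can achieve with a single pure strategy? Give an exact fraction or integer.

a: (-4)·(1/12) + (0)·(1/3) + (4)·(7/12) = 2.
b: (4)·(1/12) + (8)·(1/3) + (8)·(7/12) = 23/3.
c: (5)·(1/12) + (0)·(1/3) + (8)·(7/12) = 61/12.
The best pure response is b with expected payoff 23/3.

23/3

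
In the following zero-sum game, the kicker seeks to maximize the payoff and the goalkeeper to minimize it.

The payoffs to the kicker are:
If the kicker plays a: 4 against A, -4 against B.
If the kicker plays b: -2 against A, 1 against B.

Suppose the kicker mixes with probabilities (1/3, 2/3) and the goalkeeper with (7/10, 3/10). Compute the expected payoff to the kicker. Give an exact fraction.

-1/5

Against (7/10, 3/10), each row's expected payoff is a: 8/5; b: -11/10.
Taking the (1/3, 2/3)-weighted average: (1/3)·(8/5) + (2/3)·(-11/10) = -1/5.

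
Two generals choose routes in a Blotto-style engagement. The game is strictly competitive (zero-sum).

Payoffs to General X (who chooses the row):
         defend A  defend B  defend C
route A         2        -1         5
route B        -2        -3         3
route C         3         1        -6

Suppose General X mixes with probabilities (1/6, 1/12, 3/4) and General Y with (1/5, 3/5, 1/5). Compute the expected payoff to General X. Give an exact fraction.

0

Against (1/5, 3/5, 1/5), each row's expected payoff is route A: 4/5; route B: -8/5; route C: 0.
Taking the (1/6, 1/12, 3/4)-weighted average: (1/6)·(4/5) + (1/12)·(-8/5) + (3/4)·(0) = 0.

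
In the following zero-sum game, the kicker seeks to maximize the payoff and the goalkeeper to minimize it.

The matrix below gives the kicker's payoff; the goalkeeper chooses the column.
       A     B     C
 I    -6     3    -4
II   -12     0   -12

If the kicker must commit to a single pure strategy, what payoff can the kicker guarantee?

-6

The worst-case payoff for each row is I: -6, II: -12.
The best of these is -6.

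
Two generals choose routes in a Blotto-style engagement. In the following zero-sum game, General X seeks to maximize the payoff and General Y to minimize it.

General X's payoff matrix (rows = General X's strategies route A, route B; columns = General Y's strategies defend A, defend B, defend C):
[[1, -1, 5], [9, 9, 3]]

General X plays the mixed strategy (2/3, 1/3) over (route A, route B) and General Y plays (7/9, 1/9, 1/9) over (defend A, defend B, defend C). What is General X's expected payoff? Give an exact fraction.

Against (7/9, 1/9, 1/9), each row's expected payoff is route A: 11/9; route B: 25/3.
Taking the (2/3, 1/3)-weighted average: (2/3)·(11/9) + (1/3)·(25/3) = 97/27.

97/27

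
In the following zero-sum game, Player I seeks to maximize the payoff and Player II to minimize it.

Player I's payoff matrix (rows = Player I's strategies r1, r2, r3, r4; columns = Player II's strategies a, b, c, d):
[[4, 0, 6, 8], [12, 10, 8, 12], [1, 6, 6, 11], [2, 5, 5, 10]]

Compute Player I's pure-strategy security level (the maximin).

8

The worst-case payoff for each row is r1: 0, r2: 8, r3: 1, r4: 2.
The best of these is 8.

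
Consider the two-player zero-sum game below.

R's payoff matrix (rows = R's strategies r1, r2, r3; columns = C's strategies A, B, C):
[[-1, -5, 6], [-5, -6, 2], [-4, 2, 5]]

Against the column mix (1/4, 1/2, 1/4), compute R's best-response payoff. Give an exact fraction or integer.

r1: (-1)·(1/4) + (-5)·(1/2) + (6)·(1/4) = -5/4.
r2: (-5)·(1/4) + (-6)·(1/2) + (2)·(1/4) = -15/4.
r3: (-4)·(1/4) + (2)·(1/2) + (5)·(1/4) = 5/4.
The best pure response is r3 with expected payoff 5/4.

5/4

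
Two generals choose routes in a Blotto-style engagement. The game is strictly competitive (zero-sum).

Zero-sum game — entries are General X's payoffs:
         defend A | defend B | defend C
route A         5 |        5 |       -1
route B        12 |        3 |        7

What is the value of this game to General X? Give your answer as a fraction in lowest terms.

19/5

Column defend A is strictly dominated by defend C for General Y (it gives General X more in every row).
The remaining 2×2 game on (route A, route B) × (defend B, defend C) has no saddle point. Let General X play route A with probability p; indifference gives 5p + 3(1−p) = −p + 7(1−p), so p = 2/5.
Similarly General Y's optimal q on defend B is 4/5, and the value is 5·(4/5) + (-1)·(1/5) = 19/5.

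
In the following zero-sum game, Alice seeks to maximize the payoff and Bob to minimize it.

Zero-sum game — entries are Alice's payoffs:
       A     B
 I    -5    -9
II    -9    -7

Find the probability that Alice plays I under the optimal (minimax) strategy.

Row minima are -9 and -9, so Alice's maximin is -9; column maxima are -5 and -7, so Bob's minimax is -7. These differ, so the equilibrium is in mixed strategies.
Let Alice play I with probability p. Bob is indifferent when −5p − 9(1−p) = −9p − 7(1−p), giving p = 1/3.

1/3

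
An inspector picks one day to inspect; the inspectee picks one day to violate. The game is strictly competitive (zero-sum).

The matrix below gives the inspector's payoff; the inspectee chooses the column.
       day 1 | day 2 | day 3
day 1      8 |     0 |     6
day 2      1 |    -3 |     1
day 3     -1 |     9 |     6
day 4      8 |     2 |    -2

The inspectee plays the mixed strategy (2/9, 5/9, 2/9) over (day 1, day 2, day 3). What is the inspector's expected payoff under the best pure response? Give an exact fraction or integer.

day 1: (8)·(2/9) + (0)·(5/9) + (6)·(2/9) = 28/9.
day 2: (1)·(2/9) + (-3)·(5/9) + (1)·(2/9) = -11/9.
day 3: (-1)·(2/9) + (9)·(5/9) + (6)·(2/9) = 55/9.
day 4: (8)·(2/9) + (2)·(5/9) + (-2)·(2/9) = 22/9.
The best pure response is day 3 with expected payoff 55/9.

55/9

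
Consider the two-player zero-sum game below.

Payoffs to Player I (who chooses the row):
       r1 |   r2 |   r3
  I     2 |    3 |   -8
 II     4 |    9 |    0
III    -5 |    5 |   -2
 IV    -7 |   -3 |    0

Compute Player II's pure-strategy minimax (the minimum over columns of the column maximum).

0

The worst case (largest entry) in each column is r1: 4, r2: 9, r3: 0.
The best (smallest) of these is 0.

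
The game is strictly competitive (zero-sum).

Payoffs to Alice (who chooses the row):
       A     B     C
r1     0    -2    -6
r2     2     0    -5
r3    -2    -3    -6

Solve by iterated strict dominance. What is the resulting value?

-5

Row r3 is strictly dominated by row r2 (2>-2, 0>-3, -5>-6); eliminate r3.
Column B is strictly dominated by C for Bob (-6<-2, -5<0); eliminate B.
Row r1 is strictly dominated by row r2 (2>0, -5>-6); eliminate r1.
Column A is strictly dominated by C for Bob (-5<2); eliminate A.
Only (r2, C) remains, with payoff -5.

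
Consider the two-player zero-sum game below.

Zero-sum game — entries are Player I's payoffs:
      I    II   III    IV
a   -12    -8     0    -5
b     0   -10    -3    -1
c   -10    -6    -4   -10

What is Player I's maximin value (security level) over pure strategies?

-10

The worst-case payoff for each row is a: -12, b: -10, c: -10.
The best of these is -10.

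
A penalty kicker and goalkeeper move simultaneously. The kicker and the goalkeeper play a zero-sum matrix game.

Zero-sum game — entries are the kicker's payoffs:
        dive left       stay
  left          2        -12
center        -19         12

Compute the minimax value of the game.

-68/15

Row minima are -12 and -19, so the kicker's maximin is -12; column maxima are 2 and 12, so the goalkeeper's minimax is 2. These differ, so the equilibrium is in mixed strategies.
Let the kicker play left with probability p. The goalkeeper is indifferent when 2p − 19(1−p) = −12p + 12(1−p), giving p = 31/45.
Let the goalkeeper play dive left with probability q. The kicker is indifferent when 2q − 12(1−q) = −19q + 12(1−q), giving q = 8/15.
The value is 2·(8/15) + (-12)·(7/15) = -68/15.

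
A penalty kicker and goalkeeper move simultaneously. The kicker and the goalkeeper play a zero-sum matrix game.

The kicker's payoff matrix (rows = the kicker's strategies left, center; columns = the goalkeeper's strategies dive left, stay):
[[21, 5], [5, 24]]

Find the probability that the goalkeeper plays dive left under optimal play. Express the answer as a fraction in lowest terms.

19/35

Row minima are 5 and 5, so the kicker's maximin is 5; column maxima are 21 and 24, so the goalkeeper's minimax is 21. These differ, so the equilibrium is in mixed strategies.
Let the goalkeeper play dive left with probability q. The kicker is indifferent when 21q + 5(1−q) = 5q + 24(1−q), giving q = 19/35.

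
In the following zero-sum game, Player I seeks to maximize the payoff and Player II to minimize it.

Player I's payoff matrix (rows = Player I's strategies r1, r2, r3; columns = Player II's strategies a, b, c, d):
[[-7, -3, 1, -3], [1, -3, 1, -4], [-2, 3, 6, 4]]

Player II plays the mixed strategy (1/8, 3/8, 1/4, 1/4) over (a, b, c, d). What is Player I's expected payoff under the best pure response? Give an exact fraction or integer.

27/8

r1: (-7)·(1/8) + (-3)·(3/8) + (1)·(1/4) + (-3)·(1/4) = -5/2.
r2: (1)·(1/8) + (-3)·(3/8) + (1)·(1/4) + (-4)·(1/4) = -7/4.
r3: (-2)·(1/8) + (3)·(3/8) + (6)·(1/4) + (4)·(1/4) = 27/8.
The best pure response is r3 with expected payoff 27/8.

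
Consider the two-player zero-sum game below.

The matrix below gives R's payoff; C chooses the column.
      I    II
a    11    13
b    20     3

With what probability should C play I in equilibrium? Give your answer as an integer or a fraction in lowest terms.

10/19

Row minima are 11 and 3, so R's maximin is 11; column maxima are 20 and 13, so C's minimax is 13. These differ, so the equilibrium is in mixed strategies.
Let C play I with probability q. R is indifferent when 11q + 13(1−q) = 20q + 3(1−q), giving q = 10/19.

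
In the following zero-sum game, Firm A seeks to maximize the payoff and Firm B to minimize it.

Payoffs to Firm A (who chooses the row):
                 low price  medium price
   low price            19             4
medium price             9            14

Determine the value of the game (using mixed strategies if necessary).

Row minima are 4 and 9, so Firm A's maximin is 9; column maxima are 19 and 14, so Firm B's minimax is 14. These differ, so the equilibrium is in mixed strategies.
Let Firm A play low price with probability p. Firm B is indifferent when 19p + 9(1−p) = 4p + 14(1−p), giving p = 1/4.
Let Firm B play low price with probability q. Firm A is indifferent when 19q + 4(1−q) = 9q + 14(1−q), giving q = 1/2.
The value is 19·(1/2) + (4)·(1/2) = 23/2.

23/2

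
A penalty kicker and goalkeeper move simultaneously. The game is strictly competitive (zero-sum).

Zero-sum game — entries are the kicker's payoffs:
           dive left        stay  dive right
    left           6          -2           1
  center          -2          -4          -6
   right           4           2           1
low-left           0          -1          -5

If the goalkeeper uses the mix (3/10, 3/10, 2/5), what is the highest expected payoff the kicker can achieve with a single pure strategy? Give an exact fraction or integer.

11/5

left: (6)·(3/10) + (-2)·(3/10) + (1)·(2/5) = 8/5.
center: (-2)·(3/10) + (-4)·(3/10) + (-6)·(2/5) = -21/5.
right: (4)·(3/10) + (2)·(3/10) + (1)·(2/5) = 11/5.
low-left: (0)·(3/10) + (-1)·(3/10) + (-5)·(2/5) = -23/10.
The best pure response is right with expected payoff 11/5.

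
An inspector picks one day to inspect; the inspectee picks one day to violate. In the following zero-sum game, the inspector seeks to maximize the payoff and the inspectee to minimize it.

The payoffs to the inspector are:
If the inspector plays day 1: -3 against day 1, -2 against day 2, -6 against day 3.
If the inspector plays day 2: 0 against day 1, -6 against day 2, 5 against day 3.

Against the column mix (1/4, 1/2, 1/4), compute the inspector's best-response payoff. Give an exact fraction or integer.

-7/4

day 1: (-3)·(1/4) + (-2)·(1/2) + (-6)·(1/4) = -13/4.
day 2: (0)·(1/4) + (-6)·(1/2) + (5)·(1/4) = -7/4.
The best pure response is day 2 with expected payoff -7/4.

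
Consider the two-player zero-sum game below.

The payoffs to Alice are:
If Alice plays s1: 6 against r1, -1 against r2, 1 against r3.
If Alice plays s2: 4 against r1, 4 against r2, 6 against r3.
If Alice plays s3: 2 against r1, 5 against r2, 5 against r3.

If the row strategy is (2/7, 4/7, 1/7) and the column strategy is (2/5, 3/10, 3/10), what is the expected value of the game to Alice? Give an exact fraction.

Against (2/5, 3/10, 3/10), each row's expected payoff is s1: 12/5; s2: 23/5; s3: 19/5.
Taking the (2/7, 4/7, 1/7)-weighted average: (2/7)·(12/5) + (4/7)·(23/5) + (1/7)·(19/5) = 27/7.

27/7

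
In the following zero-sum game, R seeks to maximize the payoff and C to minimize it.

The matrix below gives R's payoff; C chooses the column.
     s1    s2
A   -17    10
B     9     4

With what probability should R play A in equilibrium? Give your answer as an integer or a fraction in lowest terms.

Row minima are -17 and 4, so R's maximin is 4; column maxima are 9 and 10, so C's minimax is 9. These differ, so the equilibrium is in mixed strategies.
Let R play A with probability p. C is indifferent when −17p + 9(1−p) = 10p + 4(1−p), giving p = 5/32.

5/32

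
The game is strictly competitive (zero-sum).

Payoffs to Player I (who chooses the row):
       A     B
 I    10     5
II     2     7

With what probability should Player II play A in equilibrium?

1/5

Row minima are 5 and 2, so Player I's maximin is 5; column maxima are 10 and 7, so Player II's minimax is 7. These differ, so the equilibrium is in mixed strategies.
Let Player II play A with probability q. Player I is indifferent when 10q + 5(1−q) = 2q + 7(1−q), giving q = 1/5.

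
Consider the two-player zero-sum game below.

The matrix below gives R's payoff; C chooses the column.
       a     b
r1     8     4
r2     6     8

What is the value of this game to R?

Row minima are 4 and 6, so R's maximin is 6; column maxima are 8 and 8, so C's minimax is 8. These differ, so the equilibrium is in mixed strategies.
Let R play r1 with probability p. C is indifferent when 8p + 6(1−p) = 4p + 8(1−p), giving p = 1/3.
Let C play a with probability q. R is indifferent when 8q + 4(1−q) = 6q + 8(1−q), giving q = 2/3.
The value is 8·(2/3) + (4)·(1/3) = 20/3.

20/3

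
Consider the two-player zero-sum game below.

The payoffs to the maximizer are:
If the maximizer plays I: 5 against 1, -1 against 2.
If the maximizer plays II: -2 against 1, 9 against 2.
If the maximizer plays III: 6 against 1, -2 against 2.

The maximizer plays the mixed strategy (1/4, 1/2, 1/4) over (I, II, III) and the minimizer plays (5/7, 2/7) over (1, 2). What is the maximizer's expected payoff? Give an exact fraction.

Against (5/7, 2/7), each row's expected payoff is I: 23/7; II: 8/7; III: 26/7.
Taking the (1/4, 1/2, 1/4)-weighted average: (1/4)·(23/7) + (1/2)·(8/7) + (1/4)·(26/7) = 65/28.

65/28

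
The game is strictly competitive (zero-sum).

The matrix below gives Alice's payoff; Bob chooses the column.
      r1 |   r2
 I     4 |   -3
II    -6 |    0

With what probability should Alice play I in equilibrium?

6/13

Row minima are -3 and -6, so Alice's maximin is -3; column maxima are 4 and 0, so Bob's minimax is 0. These differ, so the equilibrium is in mixed strategies.
Let Alice play I with probability p. Bob is indifferent when 4p − 6(1−p) = −3p, giving p = 6/13.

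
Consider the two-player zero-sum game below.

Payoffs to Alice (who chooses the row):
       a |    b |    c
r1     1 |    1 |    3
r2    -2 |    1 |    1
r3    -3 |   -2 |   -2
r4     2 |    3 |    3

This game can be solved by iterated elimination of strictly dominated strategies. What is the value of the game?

Column c is strictly dominated by a for Bob (1<3, -2<1, -3<-2, 2<3); eliminate c.
Row r1 is strictly dominated by row r4 (2>1, 3>1); eliminate r1.
Column b is strictly dominated by a for Bob (-2<1, -3<-2, 2<3); eliminate b.
Row r2 is strictly dominated by row r4 (2>-2); eliminate r2.
Row r3 is strictly dominated by row r4 (2>-3); eliminate r3.
Only (r4, a) remains, with payoff 2.

2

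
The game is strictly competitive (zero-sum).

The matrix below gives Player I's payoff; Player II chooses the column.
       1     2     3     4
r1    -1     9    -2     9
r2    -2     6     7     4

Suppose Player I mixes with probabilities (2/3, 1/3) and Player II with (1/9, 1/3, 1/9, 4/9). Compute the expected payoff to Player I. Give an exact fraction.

Against (1/9, 1/3, 1/9, 4/9), each row's expected payoff is r1: 20/3; r2: 13/3.
Taking the (2/3, 1/3)-weighted average: (2/3)·(20/3) + (1/3)·(13/3) = 53/9.

53/9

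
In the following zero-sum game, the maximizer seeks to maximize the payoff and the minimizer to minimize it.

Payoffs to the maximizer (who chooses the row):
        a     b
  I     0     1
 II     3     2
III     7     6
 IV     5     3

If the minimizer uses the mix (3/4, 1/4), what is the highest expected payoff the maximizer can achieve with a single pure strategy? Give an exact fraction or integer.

I: (0)·(3/4) + (1)·(1/4) = 1/4.
II: (3)·(3/4) + (2)·(1/4) = 11/4.
III: (7)·(3/4) + (6)·(1/4) = 27/4.
IV: (5)·(3/4) + (3)·(1/4) = 9/2.
The best pure response is III with expected payoff 27/4.

27/4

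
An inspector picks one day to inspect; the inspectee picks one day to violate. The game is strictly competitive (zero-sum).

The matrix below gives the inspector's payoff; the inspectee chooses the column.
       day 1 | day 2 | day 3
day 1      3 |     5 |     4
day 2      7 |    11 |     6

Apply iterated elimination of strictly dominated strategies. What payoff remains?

6

Column day 2 is strictly dominated by day 1 for the inspectee (3<5, 7<11); eliminate day 2.
Row day 1 is strictly dominated by row day 2 (7>3, 6>4); eliminate day 1.
Column day 1 is strictly dominated by day 3 for the inspectee (6<7); eliminate day 1.
Only (day 2, day 3) remains, with payoff 6.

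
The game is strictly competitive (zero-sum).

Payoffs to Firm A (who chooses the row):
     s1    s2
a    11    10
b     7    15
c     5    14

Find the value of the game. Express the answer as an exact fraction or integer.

95/9

Row c is strictly dominated by row b, so Firm A never plays it.
The remaining 2×2 game on (a, b) × (s1, s2) has no saddle point. Let Firm A play a with probability p; indifference gives 11p + 7(1−p) = 10p + 15(1−p), so p = 8/9.
Similarly Firm B's optimal q on s1 is 5/9, and the value is 11·(5/9) + (10)·(4/9) = 95/9.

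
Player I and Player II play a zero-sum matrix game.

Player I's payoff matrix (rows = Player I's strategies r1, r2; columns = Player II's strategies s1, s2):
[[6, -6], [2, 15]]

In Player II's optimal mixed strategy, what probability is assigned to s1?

21/25

Row minima are -6 and 2, so Player I's maximin is 2; column maxima are 6 and 15, so Player II's minimax is 6. These differ, so the equilibrium is in mixed strategies.
Let Player II play s1 with probability q. Player I is indifferent when 6q − 6(1−q) = 2q + 15(1−q), giving q = 21/25.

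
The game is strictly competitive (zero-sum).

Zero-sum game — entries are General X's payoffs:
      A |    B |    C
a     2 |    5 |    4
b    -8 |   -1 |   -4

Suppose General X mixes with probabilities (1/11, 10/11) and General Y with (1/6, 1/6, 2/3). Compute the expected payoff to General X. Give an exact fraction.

-227/66

Against (1/6, 1/6, 2/3), each row's expected payoff is a: 23/6; b: -25/6.
Taking the (1/11, 10/11)-weighted average: (1/11)·(23/6) + (10/11)·(-25/6) = -227/66.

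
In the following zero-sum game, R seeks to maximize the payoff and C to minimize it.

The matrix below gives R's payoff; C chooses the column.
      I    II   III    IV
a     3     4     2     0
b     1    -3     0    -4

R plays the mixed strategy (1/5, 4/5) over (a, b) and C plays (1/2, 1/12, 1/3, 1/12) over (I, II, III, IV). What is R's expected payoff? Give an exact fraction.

Against (1/2, 1/12, 1/3, 1/12), each row's expected payoff is a: 5/2; b: -1/12.
Taking the (1/5, 4/5)-weighted average: (1/5)·(5/2) + (4/5)·(-1/12) = 13/30.

13/30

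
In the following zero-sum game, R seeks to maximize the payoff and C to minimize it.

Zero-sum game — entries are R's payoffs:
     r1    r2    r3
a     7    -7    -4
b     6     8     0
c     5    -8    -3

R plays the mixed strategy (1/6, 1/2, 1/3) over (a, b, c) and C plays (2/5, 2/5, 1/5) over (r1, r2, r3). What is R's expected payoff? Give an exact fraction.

Against (2/5, 2/5, 1/5), each row's expected payoff is a: -4/5; b: 28/5; c: -9/5.
Taking the (1/6, 1/2, 1/3)-weighted average: (1/6)·(-4/5) + (1/2)·(28/5) + (1/3)·(-9/5) = 31/15.

31/15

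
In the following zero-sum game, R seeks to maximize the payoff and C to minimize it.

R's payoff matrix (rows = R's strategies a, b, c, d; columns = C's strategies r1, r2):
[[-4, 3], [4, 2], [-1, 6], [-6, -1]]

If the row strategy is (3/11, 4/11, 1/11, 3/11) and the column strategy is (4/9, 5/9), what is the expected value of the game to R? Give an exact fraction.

Against (4/9, 5/9), each row's expected payoff is a: -1/9; b: 26/9; c: 26/9; d: -29/9.
Taking the (3/11, 4/11, 1/11, 3/11)-weighted average: (3/11)·(-1/9) + (4/11)·(26/9) + (1/11)·(26/9) + (3/11)·(-29/9) = 40/99.

40/99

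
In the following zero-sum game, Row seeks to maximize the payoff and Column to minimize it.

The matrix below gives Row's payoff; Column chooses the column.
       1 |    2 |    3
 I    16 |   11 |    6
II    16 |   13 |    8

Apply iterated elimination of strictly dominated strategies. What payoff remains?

Column 2 is strictly dominated by 3 for Column (6<11, 8<13); eliminate 2.
Column 1 is strictly dominated by 3 for Column (6<16, 8<16); eliminate 1.
Row I is strictly dominated by row II (8>6); eliminate I.
Only (II, 3) remains, with payoff 8.

8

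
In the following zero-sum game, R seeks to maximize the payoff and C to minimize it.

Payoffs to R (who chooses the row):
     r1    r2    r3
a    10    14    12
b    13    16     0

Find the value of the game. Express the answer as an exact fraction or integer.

52/5

Column r2 is strictly dominated by r1 for C (it gives R more in every row).
The remaining 2×2 game on (a, b) × (r1, r3) has no saddle point. Let R play a with probability p; indifference gives 10p + 13(1−p) = 12p, so p = 13/15.
Similarly C's optimal q on r1 is 4/5, and the value is 10·(4/5) + (12)·(1/5) = 52/5.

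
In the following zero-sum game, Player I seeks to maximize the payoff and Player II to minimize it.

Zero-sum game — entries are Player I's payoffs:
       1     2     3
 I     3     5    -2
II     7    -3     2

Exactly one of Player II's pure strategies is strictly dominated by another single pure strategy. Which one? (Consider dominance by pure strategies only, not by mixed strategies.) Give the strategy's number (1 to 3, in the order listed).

1

Player II prefers columns that give Player I less. Compare 1 with 3: -2 < 3, 2 < 7.
So 3 strictly dominates 1 for Player II; 1 is strictly dominated.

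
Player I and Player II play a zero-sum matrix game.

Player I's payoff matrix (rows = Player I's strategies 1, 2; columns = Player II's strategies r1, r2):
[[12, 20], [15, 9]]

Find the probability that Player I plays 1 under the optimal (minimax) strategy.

3/7

Row minima are 12 and 9, so Player I's maximin is 12; column maxima are 15 and 20, so Player II's minimax is 15. These differ, so the equilibrium is in mixed strategies.
Let Player I play 1 with probability p. Player II is indifferent when 12p + 15(1−p) = 20p + 9(1−p), giving p = 3/7.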